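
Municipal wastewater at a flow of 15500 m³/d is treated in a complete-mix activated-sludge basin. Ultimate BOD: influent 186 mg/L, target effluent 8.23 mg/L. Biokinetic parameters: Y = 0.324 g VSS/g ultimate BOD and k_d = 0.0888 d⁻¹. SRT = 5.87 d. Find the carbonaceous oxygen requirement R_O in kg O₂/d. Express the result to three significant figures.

Correct the yield for decay: Y_obs = Y/(1 + k_d θ_c) = 0.324 / (1 + 0.0888 × 5.87) = 0.324 / 1.521 = 0.2130.
Mass of ultimate BOD removed per day: Q(S₀ − S) = 15500 × 177.8 g/m³ = 2755 kg/d.
Biomass synthesised: P_X = Y_obs × 2755 = 586.9 kg VSS/d.
R_O = Q·ΔS − 1.42 P_X = 2755 − 833.3 = 1922 kg O₂/d.

R_O ≈ 1920 kg O₂/d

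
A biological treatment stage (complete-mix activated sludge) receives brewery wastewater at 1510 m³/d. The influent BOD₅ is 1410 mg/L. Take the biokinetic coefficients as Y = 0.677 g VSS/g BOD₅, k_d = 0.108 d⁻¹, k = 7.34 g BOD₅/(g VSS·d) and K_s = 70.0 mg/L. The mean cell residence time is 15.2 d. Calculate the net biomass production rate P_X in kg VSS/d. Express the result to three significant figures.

From the Monod/SRT balance for a CMAS, S = K_s·(1+k_d θ_c)/[θ_c·(Y k − k_d) − 1] = 70.0 × (1 + 0.108 × 15.2) / [15.2 × (0.677 × 7.34 − 0.108) − 1] = 184.9 / 72.89 = 2.537 mg/L.
Observed yield with endogenous decay: Y_obs = Y / (1 + k_d·θ_c) = 0.677 / (1 + 0.108 × 15.2) = 0.677 / 2.642 = 0.2563 g VSS/g BOD₅.
Mass of BOD₅ removed per day: Q(S₀ − S) = 1510 × 1407 g/m³ = 2125 kg/d.
Biomass produced: P_X = Y_obs·Q·ΔS = 0.2563 × 2125 ≈ 544.7 kg VSS/d.

P_X ≈ 545 kg VSS/d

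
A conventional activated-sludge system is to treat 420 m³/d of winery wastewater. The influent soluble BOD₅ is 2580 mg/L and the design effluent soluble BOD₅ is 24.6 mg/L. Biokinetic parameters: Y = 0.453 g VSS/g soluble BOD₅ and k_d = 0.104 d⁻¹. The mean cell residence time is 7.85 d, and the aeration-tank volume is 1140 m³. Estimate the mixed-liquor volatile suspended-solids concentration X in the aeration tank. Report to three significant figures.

X ≈ 1840 mg/L

From V·X·(1 + k_d·θ_c) = Y·Q·(S₀ − S)·θ_c: X = 0.453 × 420 × (2580 − 24.6) × 7.85 / [1140 × (1 + 0.104 × 7.85)] = 1843 mg/L.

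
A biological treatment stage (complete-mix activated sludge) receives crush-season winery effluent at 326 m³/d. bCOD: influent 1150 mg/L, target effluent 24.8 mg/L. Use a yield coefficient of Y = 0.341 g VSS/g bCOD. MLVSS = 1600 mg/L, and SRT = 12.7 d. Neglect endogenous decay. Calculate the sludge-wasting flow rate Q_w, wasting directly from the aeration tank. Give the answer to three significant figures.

Q_w ≈ 78.2 m³/d

With k_d = 0 the design equation reduces to V = Y Q (S₀−S) θ_c / X = 0.341 × 326 × (1150 − 24.8) × 12.7 / 1600 = 992.9 m³.
For wasting at MLVSS concentration, Q_w = V/θ_c = 992.9/12.7 = 78.18 m³/d.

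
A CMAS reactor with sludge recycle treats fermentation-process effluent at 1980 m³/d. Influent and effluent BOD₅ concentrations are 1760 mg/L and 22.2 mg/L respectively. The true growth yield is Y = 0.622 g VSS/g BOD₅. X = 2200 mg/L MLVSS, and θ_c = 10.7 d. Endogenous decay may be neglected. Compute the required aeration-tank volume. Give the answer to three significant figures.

V·X = Y·Q·ΔS·θ_c gives V = 0.622 × 1980 × (1760 − 22.2) × 10.7 / 2200 = 10409 m³.

V ≈ 10400 m³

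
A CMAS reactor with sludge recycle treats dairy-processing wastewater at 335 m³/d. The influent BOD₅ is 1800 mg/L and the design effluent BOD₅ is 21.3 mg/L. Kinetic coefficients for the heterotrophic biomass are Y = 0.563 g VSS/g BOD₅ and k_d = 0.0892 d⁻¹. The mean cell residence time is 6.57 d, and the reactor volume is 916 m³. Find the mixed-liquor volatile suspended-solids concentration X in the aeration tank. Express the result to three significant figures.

X ≈ 1520 mg/L

X = Y·Q·ΔS·θ_c / [V·(1 + k_d θ_c)] = 0.563 × 335 × (1800 − 21.3) × 6.57 / [916 × (1 + 0.0892 × 6.57)] = 1517 mg/L.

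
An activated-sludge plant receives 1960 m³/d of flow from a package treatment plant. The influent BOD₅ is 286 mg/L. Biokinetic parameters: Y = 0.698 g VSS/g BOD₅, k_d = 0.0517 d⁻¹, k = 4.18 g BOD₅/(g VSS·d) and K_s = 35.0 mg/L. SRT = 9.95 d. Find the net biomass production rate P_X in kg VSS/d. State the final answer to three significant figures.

P_X ≈ 257 kg VSS/d

Effluent substrate depends only on kinetics and SRT: S = K_s(1 + k_d θ_c) / [θ_c(Yk − k_d) − 1] = 35.0 × (1 + 0.0517 × 9.95) / [9.95 × (0.698 × 4.18 − 0.0517) − 1] = 53.00 / 27.52 = 1.926 mg/L.
The observed yield is Y_obs = Y/(1 + k_d·θ_c) = 0.698 / (1 + 0.0517 × 9.95) = 0.698 / 1.514 = 0.4609 g VSS per g BOD₅ removed.
Substrate removed = Q·(S₀ − S) = 1960 m³/d × (286 − 1.93) g/m³ = 5.57×10^5 g/d = 556.8 kg/d.
Biomass produced: P_X = Y_obs·Q·ΔS = 0.4609 × 556.8 ≈ 256.6 kg VSS/d.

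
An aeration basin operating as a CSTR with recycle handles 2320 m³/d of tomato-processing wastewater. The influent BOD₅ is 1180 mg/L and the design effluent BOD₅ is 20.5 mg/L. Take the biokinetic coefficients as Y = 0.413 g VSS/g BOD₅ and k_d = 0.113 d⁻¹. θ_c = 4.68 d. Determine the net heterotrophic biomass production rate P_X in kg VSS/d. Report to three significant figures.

P_X ≈ 727 kg VSS/d

The observed yield is Y_obs = Y/(1 + k_d·θ_c) = 0.413 / (1 + 0.113 × 4.68) = 0.413 / 1.529 = 0.2701 g VSS per g BOD₅ removed.
Mass of BOD₅ removed per day: Q(S₀ − S) = 2320 × 1160 g/m³ = 2690 kg/d.
Net biomass production P_X = Y_obs × Q·(S₀ − S) = 0.2701 × 2690 = 726.7 kg VSS/d.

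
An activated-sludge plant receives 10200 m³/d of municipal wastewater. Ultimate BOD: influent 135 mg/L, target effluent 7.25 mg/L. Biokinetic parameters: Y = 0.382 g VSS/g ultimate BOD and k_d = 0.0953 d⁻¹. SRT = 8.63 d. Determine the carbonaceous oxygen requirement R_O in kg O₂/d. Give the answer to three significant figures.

R_O ≈ 915 kg O₂/d

Correct the yield for decay: Y_obs = Y/(1 + k_d θ_c) = 0.382 / (1 + 0.0953 × 8.63) = 0.382 / 1.822 = 0.2096.
Mass of ultimate BOD removed per day: Q(S₀ − S) = 10200 × 127.8 g/m³ = 1303 kg/d.
Net sludge production P_X = 0.2096 × 1303 = 273.1 kg VSS/d.
R_O = Q·(S₀ − S) − 1.42·P_X = 1303 − 1.42 × 273.1 = 915.2 kg O₂/d.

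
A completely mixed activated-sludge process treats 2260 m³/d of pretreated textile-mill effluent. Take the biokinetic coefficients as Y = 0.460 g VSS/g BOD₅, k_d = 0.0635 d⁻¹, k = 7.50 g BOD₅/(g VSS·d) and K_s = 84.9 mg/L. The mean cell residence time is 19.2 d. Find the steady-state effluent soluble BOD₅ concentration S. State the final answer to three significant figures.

S ≈ 2.94 mg/L

Effluent substrate depends only on kinetics and SRT: S = K_s(1 + k_d θ_c) / [θ_c(Yk − k_d) − 1] = 84.9 × (1 + 0.0635 × 19.2) / [19.2 × (0.460 × 7.50 − 0.0635) − 1] = 188.4 / 64.02 = 2.943 mg/L.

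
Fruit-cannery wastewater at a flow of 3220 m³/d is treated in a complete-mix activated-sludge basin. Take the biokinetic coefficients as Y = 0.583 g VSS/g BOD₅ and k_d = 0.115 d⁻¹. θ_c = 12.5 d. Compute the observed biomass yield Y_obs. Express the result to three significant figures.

Y_obs ≈ 0.239 g VSS/g BOD₅

Observed yield with endogenous decay: Y_obs = Y / (1 + k_d·θ_c) = 0.583 / (1 + 0.115 × 12.5) = 0.583 / 2.438 = 0.2392 g VSS/g BOD₅.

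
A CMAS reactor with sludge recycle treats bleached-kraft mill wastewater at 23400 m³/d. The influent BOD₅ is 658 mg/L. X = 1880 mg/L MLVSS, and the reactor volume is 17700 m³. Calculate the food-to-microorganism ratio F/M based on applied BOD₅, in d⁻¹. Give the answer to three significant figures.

F/M ≈ 0.463 d⁻¹

F/M = Q·S₀ / (V·X) = 23400 × 658 / (17700 × 1880) = 0.4627 g BOD₅·(g VSS·d)⁻¹.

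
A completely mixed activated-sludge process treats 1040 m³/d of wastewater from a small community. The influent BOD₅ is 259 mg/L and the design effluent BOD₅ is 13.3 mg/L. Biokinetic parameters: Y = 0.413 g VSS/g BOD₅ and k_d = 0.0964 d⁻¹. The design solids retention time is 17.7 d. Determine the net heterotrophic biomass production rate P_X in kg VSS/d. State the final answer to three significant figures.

The observed yield is Y_obs = Y/(1 + k_d·θ_c) = 0.413 / (1 + 0.0964 × 17.7) = 0.413 / 2.706 = 0.1526 g VSS per g BOD₅ removed.
ΔS = 259 − 13.3 = 245.7 mg/L, so the substrate removal rate is 1040 × 245.7/1000 = 255.5 kg BOD₅/d.
Net biomass production P_X = Y_obs × Q·(S₀ − S) = 0.1526 × 255.5 = 39.00 kg VSS/d.

P_X ≈ 39.0 kg VSS/d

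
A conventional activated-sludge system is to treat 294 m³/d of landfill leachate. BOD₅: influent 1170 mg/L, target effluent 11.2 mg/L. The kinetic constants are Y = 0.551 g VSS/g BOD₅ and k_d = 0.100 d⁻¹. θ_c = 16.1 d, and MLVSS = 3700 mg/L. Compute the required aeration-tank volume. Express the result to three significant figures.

Rearranging the biomass balance for a CMAS with decay, V = Y·Q·ΔS·θ_c / [X·(1+k_d θ_c)] = 0.551 × 294 × (1170 − 11.2) × 16.1 / [3700 × (1 + 0.100 × 16.1)] = 3.02×10^6 / 9657 = 313.0 m³.

V ≈ 313 m³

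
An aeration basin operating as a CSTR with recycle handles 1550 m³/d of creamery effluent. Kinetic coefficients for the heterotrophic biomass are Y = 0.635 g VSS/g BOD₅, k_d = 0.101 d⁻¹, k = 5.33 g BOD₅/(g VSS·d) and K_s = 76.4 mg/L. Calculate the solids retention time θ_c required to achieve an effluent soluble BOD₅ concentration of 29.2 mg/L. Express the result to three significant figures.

Specific growth rate at S = 29.2 mg/L: μ = YkS/(K_s+S) = 0.635·5.33·29.2/(76.4+29.2) = 0.9359 d⁻¹.
θ_c = 1/(μ − k_d) = 1/(0.9359 − 0.101) = 1/0.8349 = 1.198 d.

θ_c ≈ 1.20 d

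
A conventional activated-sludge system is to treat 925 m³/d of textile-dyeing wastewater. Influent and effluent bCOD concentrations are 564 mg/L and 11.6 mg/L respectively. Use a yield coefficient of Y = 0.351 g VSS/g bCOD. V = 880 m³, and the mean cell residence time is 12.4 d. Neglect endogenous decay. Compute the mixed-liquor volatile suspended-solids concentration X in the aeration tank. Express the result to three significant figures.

X = Y·Q·ΔS·θ_c / V = 0.351 × 925 × (564 − 11.6) × 12.4 / 880 = 2527 mg/L.

X ≈ 2530 mg/L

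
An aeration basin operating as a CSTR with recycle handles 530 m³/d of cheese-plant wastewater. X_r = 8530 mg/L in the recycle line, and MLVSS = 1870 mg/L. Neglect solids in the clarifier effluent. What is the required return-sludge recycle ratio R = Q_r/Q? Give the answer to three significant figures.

R = Q_r/Q = X/(X_r − X) = 1870 / (8530 − 1870) = 0.2808.

R ≈ 0.281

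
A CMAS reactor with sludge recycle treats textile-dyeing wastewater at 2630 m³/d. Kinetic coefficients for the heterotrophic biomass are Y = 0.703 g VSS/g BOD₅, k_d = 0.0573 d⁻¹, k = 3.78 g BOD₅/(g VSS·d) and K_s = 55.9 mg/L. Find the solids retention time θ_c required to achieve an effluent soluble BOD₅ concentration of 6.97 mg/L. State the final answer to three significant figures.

Specific growth rate at S = 6.97 mg/L: μ = YkS/(K_s+S) = 0.703·3.78·6.97/(55.9+6.97) = 0.2946 d⁻¹.
θ_c = 1/(μ − k_d) = 1/(0.2946 − 0.0573) = 1/0.2373 = 4.214 d.

θ_c ≈ 4.21 d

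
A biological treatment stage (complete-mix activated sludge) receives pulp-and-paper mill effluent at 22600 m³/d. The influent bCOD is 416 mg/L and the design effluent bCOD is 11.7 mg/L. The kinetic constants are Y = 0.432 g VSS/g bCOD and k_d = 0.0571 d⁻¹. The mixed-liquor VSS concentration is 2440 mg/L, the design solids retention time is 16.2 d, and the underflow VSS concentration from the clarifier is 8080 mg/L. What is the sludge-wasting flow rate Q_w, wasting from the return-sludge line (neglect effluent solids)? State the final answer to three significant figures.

Steady-state biomass mass balance: V·X·(1 + k_d·θ_c) = Y·Q·(S₀ − S)·θ_c, so V = 0.432 × 22600 × (416 − 11.7) × 16.2 / [2440 × (1 + 0.0571 × 16.2)] = 6.39×10^7 / 4697 = 13614 m³.
Wasting from the return line (neglecting effluent solids): Q_w = V·X / (θ_c·X_r) = 13614 × 2440 / (16.2 × 8080) = 253.8 m³/d.

Q_w ≈ 254 m³/d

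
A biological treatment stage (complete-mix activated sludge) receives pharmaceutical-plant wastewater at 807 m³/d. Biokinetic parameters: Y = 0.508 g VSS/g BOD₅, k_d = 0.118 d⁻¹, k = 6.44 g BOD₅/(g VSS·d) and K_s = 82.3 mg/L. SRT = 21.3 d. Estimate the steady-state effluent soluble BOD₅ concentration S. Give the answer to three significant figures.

Effluent substrate depends only on kinetics and SRT: S = K_s(1 + k_d θ_c) / [θ_c(Yk − k_d) − 1] = 82.3 × (1 + 0.118 × 21.3) / [21.3 × (0.508 × 6.44 − 0.118) − 1] = 289.2 / 66.17 = 4.370 mg/L.

S ≈ 4.37 mg/L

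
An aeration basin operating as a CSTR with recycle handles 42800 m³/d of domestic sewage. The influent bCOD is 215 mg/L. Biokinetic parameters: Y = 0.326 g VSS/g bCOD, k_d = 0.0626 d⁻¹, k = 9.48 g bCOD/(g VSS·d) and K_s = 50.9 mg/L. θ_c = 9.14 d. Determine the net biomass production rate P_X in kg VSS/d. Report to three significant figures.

P_X ≈ 1880 kg VSS/d

For a completely mixed reactor with recycle the Lawrence–McCarty relation gives S = K_s·(1 + k_d·θ_c) / [θ_c·(Y·k − k_d) − 1] = 50.9 × (1 + 0.0626 × 9.14) / [9.14 × (0.326 × 9.48 − 0.0626) − 1] = 80.02 / 26.67 = 3.000 mg/L.
Y_obs = Y / (1 + k_d θ_c) = 0.326 / (1 + 0.0626 × 9.14) = 0.326 / 1.572 = 0.2074.
Q·(S₀ − S) = 42800 × (215 − 3.00) × 10⁻³ = 9074 kg/d removed.
So the net sludge growth is P_X = 0.2074 × 9074 = 1881 kg VSS/d.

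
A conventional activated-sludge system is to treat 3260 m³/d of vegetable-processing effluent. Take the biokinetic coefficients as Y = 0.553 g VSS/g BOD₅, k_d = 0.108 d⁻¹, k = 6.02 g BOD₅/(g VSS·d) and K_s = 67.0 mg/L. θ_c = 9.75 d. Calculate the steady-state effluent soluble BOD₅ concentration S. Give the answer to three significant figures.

Effluent substrate depends only on kinetics and SRT: S = K_s(1 + k_d θ_c) / [θ_c(Yk − k_d) − 1] = 67.0 × (1 + 0.108 × 9.75) / [9.75 × (0.553 × 6.02 − 0.108) − 1] = 137.6 / 30.41 = 4.524 mg/L.

S ≈ 4.52 mg/L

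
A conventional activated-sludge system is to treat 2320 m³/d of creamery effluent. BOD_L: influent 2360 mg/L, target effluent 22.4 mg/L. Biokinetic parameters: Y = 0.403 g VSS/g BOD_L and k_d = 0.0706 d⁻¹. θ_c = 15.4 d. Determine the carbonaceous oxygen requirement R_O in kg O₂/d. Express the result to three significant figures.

Observed yield with endogenous decay: Y_obs = Y / (1 + k_d·θ_c) = 0.403 / (1 + 0.0706 × 15.4) = 0.403 / 2.087 = 0.1931 g VSS/g BOD_L.
Mass of BOD_L removed per day: Q(S₀ − S) = 2320 × 2338 g/m³ = 5423 kg/d.
Biomass synthesised: P_X = Y_obs × 5423 = 1047 kg VSS/d.
Carbonaceous O₂ demand = substrate oxidised − cell-mass equivalent = 5423 − 1.42 × 1047 = 3936 kg O₂/d.

R_O ≈ 3940 kg O₂/d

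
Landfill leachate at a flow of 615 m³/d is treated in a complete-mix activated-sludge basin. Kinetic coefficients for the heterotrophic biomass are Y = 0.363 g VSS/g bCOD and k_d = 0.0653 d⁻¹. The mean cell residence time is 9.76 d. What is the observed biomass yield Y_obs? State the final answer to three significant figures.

The observed yield is Y_obs = Y/(1 + k_d·θ_c) = 0.363 / (1 + 0.0653 × 9.76) = 0.363 / 1.637 = 0.2217 g VSS per g bCOD removed.

Y_obs ≈ 0.222 g VSS/g bCOD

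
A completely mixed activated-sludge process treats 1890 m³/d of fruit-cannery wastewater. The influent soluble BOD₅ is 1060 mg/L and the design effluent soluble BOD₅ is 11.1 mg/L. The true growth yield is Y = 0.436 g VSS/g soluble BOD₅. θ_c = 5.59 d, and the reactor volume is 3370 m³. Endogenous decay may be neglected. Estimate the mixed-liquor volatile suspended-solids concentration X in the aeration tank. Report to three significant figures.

From V·X = Y·Q·(S₀ − S)·θ_c (decay neglected): X = 0.436 × 1890 × (1060 − 11.1) × 5.59 / 3370 = 1434 mg/L.

X ≈ 1430 mg/L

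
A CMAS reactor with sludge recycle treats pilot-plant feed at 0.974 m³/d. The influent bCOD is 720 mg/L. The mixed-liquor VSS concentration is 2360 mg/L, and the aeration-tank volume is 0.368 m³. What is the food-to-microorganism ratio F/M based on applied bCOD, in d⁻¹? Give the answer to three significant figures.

F/M ≈ 0.807 d⁻¹

F/M = applied load / biomass = Q·S₀/(V·X) = 0.974 × 720 / (0.3680 × 2360) = 0.8075 d⁻¹.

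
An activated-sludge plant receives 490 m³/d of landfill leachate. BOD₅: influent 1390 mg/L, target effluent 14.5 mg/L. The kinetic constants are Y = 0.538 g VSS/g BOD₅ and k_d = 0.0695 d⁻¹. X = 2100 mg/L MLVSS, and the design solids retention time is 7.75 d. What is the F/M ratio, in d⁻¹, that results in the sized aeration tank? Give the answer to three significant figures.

From the SRT design equation V = Y Q (S₀−S) θ_c / [X (1 + k_d θ_c)] = 0.538 × 490 × (1390 − 14.5) × 7.75 / [2100 × (1 + 0.0695 × 7.75)] = 2.81×10^6 / 3231 = 869.7 m³.
Food-to-microorganism ratio F/M = Q S₀ / (V X) = 490 × 1390 / (869.7 × 2100) = 0.3729 d⁻¹.

F/M ≈ 0.373 d⁻¹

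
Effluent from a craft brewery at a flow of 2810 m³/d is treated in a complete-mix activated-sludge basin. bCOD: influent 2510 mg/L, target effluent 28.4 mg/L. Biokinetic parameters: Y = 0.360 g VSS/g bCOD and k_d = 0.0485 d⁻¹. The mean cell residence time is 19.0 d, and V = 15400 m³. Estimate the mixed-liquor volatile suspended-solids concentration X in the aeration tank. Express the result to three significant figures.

X = Y·Q·ΔS·θ_c / [V·(1 + k_d θ_c)] = 0.360 × 2810 × (2510 − 28.4) × 19.0 / [15400 × (1 + 0.0485 × 19.0)] = 1612 mg/L.

X ≈ 1610 mg/L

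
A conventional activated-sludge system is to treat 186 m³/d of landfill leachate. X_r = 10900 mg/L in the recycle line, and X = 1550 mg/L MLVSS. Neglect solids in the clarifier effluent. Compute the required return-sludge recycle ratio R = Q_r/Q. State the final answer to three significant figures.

R ≈ 0.166

Solids balance on the clarifier gives (1+R)X = R·X_r, so R = X/(X_r − X) = 1550 / (10900 − 1550) = 0.1658.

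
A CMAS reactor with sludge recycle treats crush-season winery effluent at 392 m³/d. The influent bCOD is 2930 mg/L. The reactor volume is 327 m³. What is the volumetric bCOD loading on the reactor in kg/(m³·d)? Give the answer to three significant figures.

L_v ≈ 3.51 kg bCOD/(m³·d)

L_v = Q S₀ / V = 392 × 2930 × 10⁻³ / 327.0 = 3.512 kg/(m³·d).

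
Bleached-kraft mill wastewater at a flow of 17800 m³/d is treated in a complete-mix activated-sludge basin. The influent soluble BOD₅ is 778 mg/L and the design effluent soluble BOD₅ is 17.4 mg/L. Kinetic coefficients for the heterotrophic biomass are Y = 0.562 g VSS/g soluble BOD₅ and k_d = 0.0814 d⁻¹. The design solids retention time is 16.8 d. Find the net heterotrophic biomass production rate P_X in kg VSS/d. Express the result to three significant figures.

The observed yield is Y_obs = Y/(1 + k_d·θ_c) = 0.562 / (1 + 0.0814 × 16.8) = 0.562 / 2.368 = 0.2374 g VSS per g soluble BOD₅ removed.
Q·(S₀ − S) = 17800 × (778 − 17.4) × 10⁻³ = 13539 kg/d removed.
Biomass produced: P_X = Y_obs·Q·ΔS = 0.2374 × 13539 ≈ 3214 kg VSS/d.

P_X ≈ 3210 kg VSS/d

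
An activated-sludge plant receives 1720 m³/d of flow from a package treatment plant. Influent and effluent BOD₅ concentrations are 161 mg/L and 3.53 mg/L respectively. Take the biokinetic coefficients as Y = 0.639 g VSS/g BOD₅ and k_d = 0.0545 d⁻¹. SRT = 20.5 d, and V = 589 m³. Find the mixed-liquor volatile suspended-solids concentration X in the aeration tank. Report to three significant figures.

X ≈ 2850 mg/L

Solving the biomass balance for X: X = Y Q (S₀−S) θ_c / [V (1+k_d θ_c)] = 0.639 × 1720 × (161 − 3.53) × 20.5 / [589 × (1 + 0.0545 × 20.5)] = 2845 mg/L.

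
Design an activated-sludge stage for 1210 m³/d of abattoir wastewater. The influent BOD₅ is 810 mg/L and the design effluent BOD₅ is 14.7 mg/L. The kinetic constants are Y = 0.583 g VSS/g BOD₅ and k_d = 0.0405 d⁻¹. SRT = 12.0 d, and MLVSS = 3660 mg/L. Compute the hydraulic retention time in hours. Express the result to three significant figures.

Steady-state biomass mass balance: V·X·(1 + k_d·θ_c) = Y·Q·(S₀ − S)·θ_c, so V = 0.583 × 1210 × (810 − 14.7) × 12.0 / [3660 × (1 + 0.0405 × 12.0)] = 6.73×10^6 / 5439 = 1238 m³.
HRT = V/Q = 1238 m³ / 1210 m³·d⁻¹ = 1.023 d × 24 = 24.55 h.

τ ≈ 24.6 h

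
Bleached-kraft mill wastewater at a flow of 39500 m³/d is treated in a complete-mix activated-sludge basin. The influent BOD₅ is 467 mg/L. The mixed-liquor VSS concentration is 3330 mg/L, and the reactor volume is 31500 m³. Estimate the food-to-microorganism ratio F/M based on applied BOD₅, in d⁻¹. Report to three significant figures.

F/M = Q·S₀ / (V·X) = 39500 × 467 / (31500 × 3330) = 0.1759 g BOD₅·(g VSS·d)⁻¹.

F/M ≈ 0.176 d⁻¹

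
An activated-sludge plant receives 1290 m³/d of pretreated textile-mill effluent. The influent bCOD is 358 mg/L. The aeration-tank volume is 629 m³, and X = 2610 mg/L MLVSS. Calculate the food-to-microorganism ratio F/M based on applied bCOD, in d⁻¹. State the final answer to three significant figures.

Food-to-microorganism ratio F/M = Q S₀ / (V X) = 1290 × 358 / (629.0 × 2610) = 0.2813 d⁻¹.

F/M ≈ 0.281 d⁻¹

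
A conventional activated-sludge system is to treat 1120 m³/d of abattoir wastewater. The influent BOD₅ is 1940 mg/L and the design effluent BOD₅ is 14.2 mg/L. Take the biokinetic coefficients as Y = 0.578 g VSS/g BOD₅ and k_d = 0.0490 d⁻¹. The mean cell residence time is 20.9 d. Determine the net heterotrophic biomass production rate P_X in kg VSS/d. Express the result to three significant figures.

Observed yield with endogenous decay: Y_obs = Y / (1 + k_d·θ_c) = 0.578 / (1 + 0.0490 × 20.9) = 0.578 / 2.024 = 0.2856 g VSS/g BOD₅.
Substrate removed = Q·(S₀ − S) = 1120 m³/d × (1940 − 14.2) g/m³ = 2.16×10^6 g/d = 2157 kg/d.
Biomass produced: P_X = Y_obs·Q·ΔS = 0.2856 × 2157 ≈ 615.9 kg VSS/d.

P_X ≈ 616 kg VSS/d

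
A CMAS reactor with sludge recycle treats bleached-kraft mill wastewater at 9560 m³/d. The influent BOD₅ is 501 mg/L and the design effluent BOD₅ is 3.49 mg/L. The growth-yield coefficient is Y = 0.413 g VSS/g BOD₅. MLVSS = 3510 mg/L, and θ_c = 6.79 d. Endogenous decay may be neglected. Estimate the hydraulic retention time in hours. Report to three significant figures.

With k_d = 0 the design equation reduces to V = Y Q (S₀−S) θ_c / X = 0.413 × 9560 × (501 − 3.49) × 6.79 / 3510 = 3800 m³.
HRT = V/Q = 3800 m³ / 9560 m³·d⁻¹ = 0.3975 d × 24 = 9.540 h.

τ ≈ 9.54 h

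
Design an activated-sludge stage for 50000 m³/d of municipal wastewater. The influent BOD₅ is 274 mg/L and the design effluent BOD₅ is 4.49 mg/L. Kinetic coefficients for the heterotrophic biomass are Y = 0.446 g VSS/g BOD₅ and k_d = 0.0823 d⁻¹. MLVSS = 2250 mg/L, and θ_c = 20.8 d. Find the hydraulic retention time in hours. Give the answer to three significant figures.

τ ≈ 9.83 h

From the SRT design equation V = Y Q (S₀−S) θ_c / [X (1 + k_d θ_c)] = 0.446 × 50000 × (274 − 4.49) × 20.8 / [2250 × (1 + 0.0823 × 20.8)] = 1.25×10^8 / 6102 = 20488 m³.
τ = V/Q = 20488/50000 = 0.4098 d, or 9.834 h.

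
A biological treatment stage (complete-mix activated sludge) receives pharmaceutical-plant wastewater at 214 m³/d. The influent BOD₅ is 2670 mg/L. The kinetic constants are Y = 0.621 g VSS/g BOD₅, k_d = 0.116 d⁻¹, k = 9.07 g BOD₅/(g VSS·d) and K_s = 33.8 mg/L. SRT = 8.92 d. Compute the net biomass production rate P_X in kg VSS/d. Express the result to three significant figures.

From the Monod/SRT balance for a CMAS, S = K_s·(1+k_d θ_c)/[θ_c·(Y k − k_d) − 1] = 33.8 × (1 + 0.116 × 8.92) / [8.92 × (0.621 × 9.07 − 0.116) − 1] = 68.77 / 48.21 = 1.427 mg/L.
Y_obs = Y / (1 + k_d θ_c) = 0.621 / (1 + 0.116 × 8.92) = 0.621 / 2.035 = 0.3052.
Q·(S₀ − S) = 214 × (2670 − 1.43) × 10⁻³ = 571.1 kg/d removed.
Net biomass production P_X = Y_obs × Q·(S₀ − S) = 0.3052 × 571.1 = 174.3 kg VSS/d.

P_X ≈ 174 kg VSS/d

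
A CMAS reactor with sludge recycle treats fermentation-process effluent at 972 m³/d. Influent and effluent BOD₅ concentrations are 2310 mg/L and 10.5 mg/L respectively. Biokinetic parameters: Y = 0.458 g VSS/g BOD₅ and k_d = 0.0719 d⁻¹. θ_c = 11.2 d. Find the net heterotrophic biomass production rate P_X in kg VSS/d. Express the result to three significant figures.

P_X ≈ 567 kg VSS/d

Observed yield with endogenous decay: Y_obs = Y / (1 + k_d·θ_c) = 0.458 / (1 + 0.0719 × 11.2) = 0.458 / 1.805 = 0.2537 g VSS/g BOD₅.
ΔS = 2310 − 10.5 = 2300 mg/L, so the substrate removal rate is 972 × 2300/1000 = 2235 kg BOD₅/d.
Biomass produced: P_X = Y_obs·Q·ΔS = 0.2537 × 2235 ≈ 567.0 kg VSS/d.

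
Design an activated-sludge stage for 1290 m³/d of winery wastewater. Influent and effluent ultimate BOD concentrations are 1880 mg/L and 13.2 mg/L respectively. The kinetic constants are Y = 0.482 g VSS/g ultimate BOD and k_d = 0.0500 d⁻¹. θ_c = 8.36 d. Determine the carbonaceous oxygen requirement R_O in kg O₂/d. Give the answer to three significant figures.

Observed yield with endogenous decay: Y_obs = Y / (1 + k_d·θ_c) = 0.482 / (1 + 0.0500 × 8.36) = 0.482 / 1.418 = 0.3399 g VSS/g ultimate BOD.
Q·(S₀ − S) = 1290 × (1880 − 13.2) × 10⁻³ = 2408 kg/d removed.
Net sludge production P_X = 0.3399 × 2408 = 818.6 kg VSS/d.
Carbonaceous O₂ demand = substrate oxidised − cell-mass equivalent = 2408 − 1.42 × 818.6 = 1246 kg O₂/d.

R_O ≈ 1250 kg O₂/d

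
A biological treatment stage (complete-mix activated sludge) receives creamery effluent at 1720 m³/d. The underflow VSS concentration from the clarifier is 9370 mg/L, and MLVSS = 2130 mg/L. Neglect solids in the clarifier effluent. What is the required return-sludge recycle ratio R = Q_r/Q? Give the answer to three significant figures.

R ≈ 0.294

R = Q_r/Q = X/(X_r − X) = 2130 / (9370 − 2130) = 0.2942.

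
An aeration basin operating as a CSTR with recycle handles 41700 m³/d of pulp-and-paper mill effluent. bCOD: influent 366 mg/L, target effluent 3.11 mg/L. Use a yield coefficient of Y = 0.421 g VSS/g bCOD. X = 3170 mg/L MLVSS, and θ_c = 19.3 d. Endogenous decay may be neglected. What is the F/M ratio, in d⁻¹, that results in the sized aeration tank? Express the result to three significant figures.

F/M ≈ 0.124 d⁻¹

With k_d = 0 the design equation reduces to V = Y Q (S₀−S) θ_c / X = 0.421 × 41700 × (366 − 3.11) × 19.3 / 3170 = 38787 m³.
Food-to-microorganism ratio F/M = Q S₀ / (V X) = 41700 × 366 / (38787 × 3170) = 0.1241 d⁻¹.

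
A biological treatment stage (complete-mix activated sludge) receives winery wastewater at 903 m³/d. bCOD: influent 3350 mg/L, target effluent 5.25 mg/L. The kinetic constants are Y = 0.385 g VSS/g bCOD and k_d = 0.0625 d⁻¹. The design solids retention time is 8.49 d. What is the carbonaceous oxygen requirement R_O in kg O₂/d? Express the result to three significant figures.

The observed yield is Y_obs = Y/(1 + k_d·θ_c) = 0.385 / (1 + 0.0625 × 8.49) = 0.385 / 1.531 = 0.2515 g VSS per g bCOD removed.
Q·(S₀ − S) = 903 × (3350 − 5.25) × 10⁻³ = 3020 kg/d removed.
Net sludge production P_X = 0.2515 × 3020 = 759.7 kg VSS/d.
Carbonaceous O₂ demand = substrate oxidised − cell-mass equivalent = 3020 − 1.42 × 759.7 = 1942 kg O₂/d.

R_O ≈ 1940 kg O₂/d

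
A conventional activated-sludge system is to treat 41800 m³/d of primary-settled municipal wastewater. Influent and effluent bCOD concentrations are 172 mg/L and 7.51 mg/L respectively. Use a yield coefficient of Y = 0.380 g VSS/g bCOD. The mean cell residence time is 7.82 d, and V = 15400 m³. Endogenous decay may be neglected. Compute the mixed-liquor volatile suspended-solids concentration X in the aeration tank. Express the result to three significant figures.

X ≈ 1330 mg/L

Without decay, X = Y Q (S₀−S) θ_c / V = 0.380 × 41800 × (172 − 7.51) × 7.82 / 15400 = 1327 mg/L.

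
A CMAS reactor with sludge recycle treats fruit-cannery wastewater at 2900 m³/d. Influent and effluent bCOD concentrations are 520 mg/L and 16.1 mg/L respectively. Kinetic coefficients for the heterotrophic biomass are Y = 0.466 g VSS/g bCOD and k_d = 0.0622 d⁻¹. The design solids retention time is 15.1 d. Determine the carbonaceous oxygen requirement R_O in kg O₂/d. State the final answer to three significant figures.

The observed yield is Y_obs = Y/(1 + k_d·θ_c) = 0.466 / (1 + 0.0622 × 15.1) = 0.466 / 1.939 = 0.2403 g VSS per g bCOD removed.
Q·(S₀ − S) = 2900 × (520 − 16.1) × 10⁻³ = 1461 kg/d removed.
Net sludge production P_X = 0.2403 × 1461 = 351.2 kg VSS/d.
R_O = Q·(S₀ − S) − 1.42·P_X = 1461 − 1.42 × 351.2 = 962.7 kg O₂/d.

R_O ≈ 963 kg O₂/d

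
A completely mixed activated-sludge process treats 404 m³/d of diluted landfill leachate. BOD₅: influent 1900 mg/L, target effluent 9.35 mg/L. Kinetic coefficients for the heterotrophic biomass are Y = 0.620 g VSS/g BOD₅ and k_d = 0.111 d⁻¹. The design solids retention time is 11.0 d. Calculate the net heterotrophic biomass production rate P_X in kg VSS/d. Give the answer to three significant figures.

P_X ≈ 213 kg VSS/d

Correct the yield for decay: Y_obs = Y/(1 + k_d θ_c) = 0.620 / (1 + 0.111 × 11.0) = 0.620 / 2.221 = 0.2792.
Q·(S₀ − S) = 404 × (1900 − 9.35) × 10⁻³ = 763.8 kg/d removed.
Biomass produced: P_X = Y_obs·Q·ΔS = 0.2792 × 763.8 ≈ 213.2 kg VSS/d.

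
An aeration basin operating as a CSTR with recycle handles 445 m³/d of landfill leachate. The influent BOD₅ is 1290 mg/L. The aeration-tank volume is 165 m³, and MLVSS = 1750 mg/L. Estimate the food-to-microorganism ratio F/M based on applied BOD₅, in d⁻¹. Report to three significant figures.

F/M ≈ 1.99 d⁻¹

F/M = applied load / biomass = Q·S₀/(V·X) = 445 × 1290 / (165.0 × 1750) = 1.988 d⁻¹.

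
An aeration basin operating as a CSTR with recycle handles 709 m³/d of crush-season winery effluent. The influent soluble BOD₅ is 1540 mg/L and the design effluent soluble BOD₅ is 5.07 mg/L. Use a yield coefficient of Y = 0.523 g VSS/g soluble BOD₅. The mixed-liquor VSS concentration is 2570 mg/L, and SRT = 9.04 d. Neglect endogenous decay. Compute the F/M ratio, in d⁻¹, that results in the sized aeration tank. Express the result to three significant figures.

With k_d = 0 the design equation reduces to V = Y Q (S₀−S) θ_c / X = 0.523 × 709 × (1540 − 5.07) × 9.04 / 2570 = 2002 m³.
F/M = Q·S₀ / (V·X) = 709 × 1540 / (2002 × 2570) = 0.2122 g soluble BOD₅·(g VSS·d)⁻¹.

F/M ≈ 0.212 d⁻¹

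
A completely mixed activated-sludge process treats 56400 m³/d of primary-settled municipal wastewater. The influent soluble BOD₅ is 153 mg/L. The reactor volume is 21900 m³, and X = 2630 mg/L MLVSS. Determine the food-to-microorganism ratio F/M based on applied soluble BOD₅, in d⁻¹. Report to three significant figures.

F/M = Q·S₀ / (V·X) = 56400 × 153 / (21900 × 2630) = 0.1498 g soluble BOD₅·(g VSS·d)⁻¹.

F/M ≈ 0.150 d⁻¹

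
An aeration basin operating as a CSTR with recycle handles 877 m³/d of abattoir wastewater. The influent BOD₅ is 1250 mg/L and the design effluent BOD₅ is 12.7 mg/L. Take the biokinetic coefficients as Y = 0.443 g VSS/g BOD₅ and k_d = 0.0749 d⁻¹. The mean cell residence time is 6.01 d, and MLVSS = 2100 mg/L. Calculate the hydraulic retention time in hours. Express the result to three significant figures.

τ ≈ 26.0 h

Rearranging the biomass balance for a CMAS with decay, V = Y·Q·ΔS·θ_c / [X·(1+k_d θ_c)] = 0.443 × 877 × (1250 − 12.7) × 6.01 / [2100 × (1 + 0.0749 × 6.01)] = 2.89×10^6 / 3045 = 948.7 m³.
HRT = V/Q = 948.7 m³ / 877 m³·d⁻¹ = 1.082 d × 24 = 25.96 h.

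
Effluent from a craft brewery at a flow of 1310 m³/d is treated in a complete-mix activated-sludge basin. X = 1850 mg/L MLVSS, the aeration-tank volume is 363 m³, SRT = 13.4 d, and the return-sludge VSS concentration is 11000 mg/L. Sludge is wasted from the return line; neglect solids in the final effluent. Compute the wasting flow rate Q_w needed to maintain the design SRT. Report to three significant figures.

θ_c = V·X/(Q_w·X_r) when wasting from the recycle, so Q_w = V·X/(θ_c·X_r) = 363.0 × 1850 / (13.4 × 11000) = 4.556 m³/d.

Q_w ≈ 4.56 m³/d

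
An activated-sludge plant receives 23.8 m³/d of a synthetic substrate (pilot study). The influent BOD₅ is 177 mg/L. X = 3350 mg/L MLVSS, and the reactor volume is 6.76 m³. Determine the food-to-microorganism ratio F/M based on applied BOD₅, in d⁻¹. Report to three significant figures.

F/M = Q·S₀ / (V·X) = 23.8 × 177 / (6.760 × 3350) = 0.1860 g BOD₅·(g VSS·d)⁻¹.

F/M ≈ 0.186 d⁻¹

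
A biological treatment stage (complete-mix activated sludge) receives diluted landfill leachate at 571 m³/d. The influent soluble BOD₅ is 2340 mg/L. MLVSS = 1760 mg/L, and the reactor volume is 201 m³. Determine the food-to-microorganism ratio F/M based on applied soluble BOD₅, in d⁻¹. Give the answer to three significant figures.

Food-to-microorganism ratio F/M = Q S₀ / (V X) = 571 × 2340 / (201.0 × 1760) = 3.777 d⁻¹.

F/M ≈ 3.78 d⁻¹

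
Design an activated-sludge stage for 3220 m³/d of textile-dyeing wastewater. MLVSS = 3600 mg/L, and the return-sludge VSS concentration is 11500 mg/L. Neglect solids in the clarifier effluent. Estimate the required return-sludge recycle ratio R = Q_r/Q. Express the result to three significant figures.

Mass balance around the secondary clarifier (neglecting effluent solids): R = X / (X_r − X) = 3600 / (11500 − 3600) = 0.4557.

R ≈ 0.456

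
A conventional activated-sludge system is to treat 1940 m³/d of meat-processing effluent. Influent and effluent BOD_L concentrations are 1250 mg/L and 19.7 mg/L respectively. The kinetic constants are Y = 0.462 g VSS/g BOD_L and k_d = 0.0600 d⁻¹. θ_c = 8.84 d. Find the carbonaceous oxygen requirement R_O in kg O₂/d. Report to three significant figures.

The observed yield is Y_obs = Y/(1 + k_d·θ_c) = 0.462 / (1 + 0.0600 × 8.84) = 0.462 / 1.530 = 0.3019 g VSS per g BOD_L removed.
Mass of BOD_L removed per day: Q(S₀ − S) = 1940 × 1230 g/m³ = 2387 kg/d.
Biomass synthesised: P_X = Y_obs × 2387 = 720.5 kg VSS/d.
Carbonaceous O₂ demand = substrate oxidised − cell-mass equivalent = 2387 − 1.42 × 720.5 = 1364 kg O₂/d.

R_O ≈ 1360 kg O₂/d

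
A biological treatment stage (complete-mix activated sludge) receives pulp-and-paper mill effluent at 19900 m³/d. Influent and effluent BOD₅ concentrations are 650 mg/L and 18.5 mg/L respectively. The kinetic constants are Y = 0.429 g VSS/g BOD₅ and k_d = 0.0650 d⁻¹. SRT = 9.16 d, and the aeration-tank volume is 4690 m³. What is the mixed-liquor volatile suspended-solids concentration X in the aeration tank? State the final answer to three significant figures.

X ≈ 6600 mg/L

Solving the biomass balance for X: X = Y Q (S₀−S) θ_c / [V (1+k_d θ_c)] = 0.429 × 19900 × (650 − 18.5) × 9.16 / [4690 × (1 + 0.0650 × 9.16)] = 6600 mg/L.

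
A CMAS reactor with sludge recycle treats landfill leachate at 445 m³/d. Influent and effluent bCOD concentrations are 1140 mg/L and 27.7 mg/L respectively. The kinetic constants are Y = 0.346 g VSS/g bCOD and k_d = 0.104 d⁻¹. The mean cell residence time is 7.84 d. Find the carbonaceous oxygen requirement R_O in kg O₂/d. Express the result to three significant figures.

Observed yield with endogenous decay: Y_obs = Y / (1 + k_d·θ_c) = 0.346 / (1 + 0.104 × 7.84) = 0.346 / 1.815 = 0.1906 g VSS/g bCOD.
ΔS = 1140 − 27.7 = 1112 mg/L, so the substrate removal rate is 445 × 1112/1000 = 495.0 kg bCOD/d.
P_X = Y_obs·Q·(S₀ − S) = 0.1906 × 495.0 = 94.34 kg VSS/d.
Carbonaceous O₂ demand = substrate oxidised − cell-mass equivalent = 495.0 − 1.42 × 94.34 = 361.0 kg O₂/d.

R_O ≈ 361 kg O₂/d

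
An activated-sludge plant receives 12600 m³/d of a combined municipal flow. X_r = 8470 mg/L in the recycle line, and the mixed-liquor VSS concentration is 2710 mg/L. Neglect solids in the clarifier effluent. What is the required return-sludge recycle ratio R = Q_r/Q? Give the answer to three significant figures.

Solids balance on the clarifier gives (1+R)X = R·X_r, so R = X/(X_r − X) = 2710 / (8470 − 2710) = 0.4705.

R ≈ 0.470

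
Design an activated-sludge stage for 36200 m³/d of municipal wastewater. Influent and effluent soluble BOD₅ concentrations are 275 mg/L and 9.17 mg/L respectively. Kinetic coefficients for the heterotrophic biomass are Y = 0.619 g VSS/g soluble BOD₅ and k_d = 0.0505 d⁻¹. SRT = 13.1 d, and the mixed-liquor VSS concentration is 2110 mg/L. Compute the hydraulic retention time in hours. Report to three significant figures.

Steady-state biomass mass balance: V·X·(1 + k_d·θ_c) = Y·Q·(S₀ − S)·θ_c, so V = 0.619 × 36200 × (275 − 9.17) × 13.1 / [2110 × (1 + 0.0505 × 13.1)] = 7.8×10^7 / 3506 = 22258 m³.
HRT = V/Q = 22258 m³ / 36200 m³·d⁻¹ = 0.6149 d × 24 = 14.76 h.

τ ≈ 14.8 h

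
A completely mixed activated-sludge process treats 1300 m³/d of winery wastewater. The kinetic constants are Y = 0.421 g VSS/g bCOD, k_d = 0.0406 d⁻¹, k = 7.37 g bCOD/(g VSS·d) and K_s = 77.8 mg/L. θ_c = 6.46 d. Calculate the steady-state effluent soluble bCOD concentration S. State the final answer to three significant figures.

S ≈ 5.23 mg/L

For a completely mixed reactor with recycle the Lawrence–McCarty relation gives S = K_s·(1 + k_d·θ_c) / [θ_c·(Y·k − k_d) − 1] = 77.8 × (1 + 0.0406 × 6.46) / [6.46 × (0.421 × 7.37 − 0.0406) − 1] = 98.21 / 18.78 = 5.229 mg/L.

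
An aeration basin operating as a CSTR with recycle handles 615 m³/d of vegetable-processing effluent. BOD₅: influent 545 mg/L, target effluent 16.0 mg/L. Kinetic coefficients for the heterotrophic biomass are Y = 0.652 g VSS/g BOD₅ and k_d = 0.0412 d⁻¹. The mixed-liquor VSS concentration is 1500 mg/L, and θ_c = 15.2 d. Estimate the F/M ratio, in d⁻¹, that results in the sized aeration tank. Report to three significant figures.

F/M ≈ 0.169 d⁻¹

From the SRT design equation V = Y Q (S₀−S) θ_c / [X (1 + k_d θ_c)] = 0.652 × 615 × (545 − 16.0) × 15.2 / [1500 × (1 + 0.0412 × 15.2)] = 3.22×10^6 / 2439 = 1322 m³.
F/M = applied load / biomass = Q·S₀/(V·X) = 615 × 545 / (1322 × 1500) = 0.1691 d⁻¹.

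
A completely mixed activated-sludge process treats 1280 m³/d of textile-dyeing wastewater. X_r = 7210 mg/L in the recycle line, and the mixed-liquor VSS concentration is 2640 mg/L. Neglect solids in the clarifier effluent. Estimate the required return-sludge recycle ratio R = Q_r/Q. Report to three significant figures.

R ≈ 0.578

R = Q_r/Q = X/(X_r − X) = 2640 / (7210 − 2640) = 0.5777.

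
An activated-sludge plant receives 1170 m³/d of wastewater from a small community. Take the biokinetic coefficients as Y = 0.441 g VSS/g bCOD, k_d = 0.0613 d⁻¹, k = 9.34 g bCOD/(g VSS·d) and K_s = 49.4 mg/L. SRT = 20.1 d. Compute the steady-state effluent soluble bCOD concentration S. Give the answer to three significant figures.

From the Monod/SRT balance for a CMAS, S = K_s·(1+k_d θ_c)/[θ_c·(Y k − k_d) − 1] = 49.4 × (1 + 0.0613 × 20.1) / [20.1 × (0.441 × 9.34 − 0.0613) − 1] = 110.3 / 80.56 = 1.369 mg/L.

S ≈ 1.37 mg/L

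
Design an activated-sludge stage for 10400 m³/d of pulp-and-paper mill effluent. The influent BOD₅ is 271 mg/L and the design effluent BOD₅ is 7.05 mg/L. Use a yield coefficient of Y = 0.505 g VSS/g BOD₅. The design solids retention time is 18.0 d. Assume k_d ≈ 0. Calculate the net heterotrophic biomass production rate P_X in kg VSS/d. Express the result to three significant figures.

P_X ≈ 1390 kg VSS/d

With endogenous decay neglected, the observed yield equals the true yield: Y_obs = Y = 0.505 g VSS/g BOD₅.
ΔS = 271 − 7.05 = 263.9 mg/L, so the substrate removal rate is 10400 × 263.9/1000 = 2745 kg BOD₅/d.
Biomass produced: P_X = Y_obs·Q·ΔS = 0.5050 × 2745 ≈ 1386 kg VSS/d.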